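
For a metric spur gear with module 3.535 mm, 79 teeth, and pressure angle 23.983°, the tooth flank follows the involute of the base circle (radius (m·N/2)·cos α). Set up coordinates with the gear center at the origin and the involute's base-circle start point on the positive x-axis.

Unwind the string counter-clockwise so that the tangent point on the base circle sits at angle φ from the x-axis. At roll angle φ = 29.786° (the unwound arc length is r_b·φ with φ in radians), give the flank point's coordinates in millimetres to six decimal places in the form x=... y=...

pitch radius r_p = m·N/2 = 3.535·79/2 = 139.632500
base radius r_b = r_p·cos α = 139.632500·cos 23.983° = 127.577482
roll angle φ = 29.786° = 0.51986377 rad
x = r_b·(cos φ + φ·sin φ) = 127.577482·(0.86788686 + 0.51986377·0.49676191) = 143.669516
y = r_b·(sin φ − φ·cos φ) = 127.577482·(0.49676191 − 0.51986377·0.86788686) = 5.814851

x=143.669516 y=5.814851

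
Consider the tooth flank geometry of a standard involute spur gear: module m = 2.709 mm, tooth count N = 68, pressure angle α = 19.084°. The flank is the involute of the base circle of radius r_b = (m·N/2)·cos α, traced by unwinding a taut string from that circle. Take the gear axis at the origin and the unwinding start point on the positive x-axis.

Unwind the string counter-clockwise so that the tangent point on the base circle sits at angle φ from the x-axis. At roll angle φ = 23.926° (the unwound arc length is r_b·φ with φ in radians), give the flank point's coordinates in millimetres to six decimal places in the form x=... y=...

x=94.305539 y=2.076191

pitch radius r_p = m·N/2 = 2.709·68/2 = 92.106000
base radius r_b = r_p·cos α = 92.106000·cos 19.084° = 87.043877
roll angle φ = 23.926° = 0.41758748 rad
x = r_b·(cos φ + φ·sin φ) = 87.043877·(0.91407001 + 0.41758748·0.40555642) = 94.305539
y = r_b·(sin φ − φ·cos φ) = 87.043877·(0.40555642 − 0.41758748·0.91407001) = 2.076191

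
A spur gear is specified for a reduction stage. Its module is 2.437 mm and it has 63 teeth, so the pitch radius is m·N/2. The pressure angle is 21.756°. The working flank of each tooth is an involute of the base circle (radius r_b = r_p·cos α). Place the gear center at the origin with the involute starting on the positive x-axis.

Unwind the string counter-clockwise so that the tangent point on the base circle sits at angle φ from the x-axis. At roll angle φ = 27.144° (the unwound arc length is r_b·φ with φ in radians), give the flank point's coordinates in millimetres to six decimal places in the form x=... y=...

pitch radius r_p = m·N/2 = 2.437·63/2 = 76.765500
base radius r_b = r_p·cos α = 76.765500·cos 21.756° = 71.297550
roll angle φ = 27.144° = 0.47375217 rad
x = r_b·(cos φ + φ·sin φ) = 71.297550·(0.88986271 + 0.47375217·0.45622841) = 78.855227
y = r_b·(sin φ − φ·cos φ) = 71.297550·(0.45622841 − 0.47375217·0.88986271) = 2.470746

x=78.855227 y=2.470746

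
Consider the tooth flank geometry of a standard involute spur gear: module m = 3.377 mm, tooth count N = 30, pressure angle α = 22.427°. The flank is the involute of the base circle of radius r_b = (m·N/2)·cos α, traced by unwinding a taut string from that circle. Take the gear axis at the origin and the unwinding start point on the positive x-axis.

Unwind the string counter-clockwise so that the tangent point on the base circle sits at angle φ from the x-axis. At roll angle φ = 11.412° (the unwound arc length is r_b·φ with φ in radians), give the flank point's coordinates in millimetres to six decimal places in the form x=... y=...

x=47.743370 y=0.122840

pitch radius r_p = m·N/2 = 3.377·30/2 = 50.655000
base radius r_b = r_p·cos α = 50.655000·cos 22.427° = 46.823778
roll angle φ = 11.412° = 0.19917697 rad
x = r_b·(cos φ + φ·sin φ) = 46.823778·(0.98022976 + 0.19917697·0.19786264) = 47.743370
y = r_b·(sin φ − φ·cos φ) = 46.823778·(0.19786264 − 0.19917697·0.98022976) = 0.122840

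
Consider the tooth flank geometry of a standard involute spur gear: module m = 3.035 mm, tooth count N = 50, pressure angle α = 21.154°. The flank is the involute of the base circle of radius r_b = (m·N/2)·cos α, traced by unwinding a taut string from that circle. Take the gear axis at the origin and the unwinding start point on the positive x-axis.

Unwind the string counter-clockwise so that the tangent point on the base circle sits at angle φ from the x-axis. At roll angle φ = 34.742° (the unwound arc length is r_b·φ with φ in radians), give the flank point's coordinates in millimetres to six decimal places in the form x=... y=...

x=82.599260 y=5.067843

pitch radius r_p = m·N/2 = 3.035·50/2 = 75.875000
base radius r_b = r_p·cos α = 75.875000·cos 21.154° = 70.762074
roll angle φ = 34.742° = 0.60636229 rad
x = r_b·(cos φ + φ·sin φ) = 70.762074·(0.82172652 + 0.60636229·0.56988203) = 82.599260
y = r_b·(sin φ − φ·cos φ) = 70.762074·(0.56988203 − 0.60636229·0.82172652) = 5.067843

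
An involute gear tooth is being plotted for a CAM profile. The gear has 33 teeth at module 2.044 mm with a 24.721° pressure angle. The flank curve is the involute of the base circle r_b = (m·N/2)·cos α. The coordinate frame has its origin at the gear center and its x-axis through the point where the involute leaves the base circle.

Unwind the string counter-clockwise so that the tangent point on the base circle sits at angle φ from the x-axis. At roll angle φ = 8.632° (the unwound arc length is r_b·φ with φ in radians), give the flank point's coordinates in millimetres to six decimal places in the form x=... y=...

pitch radius r_p = m·N/2 = 2.044·33/2 = 33.726000
base radius r_b = r_p·cos α = 33.726000·cos 24.721° = 30.635179
roll angle φ = 8.632° = 0.15065682 rad
x = r_b·(cos φ + φ·sin φ) = 30.635179·(0.98867271 + 0.15065682·0.15008755) = 30.980880
y = r_b·(sin φ − φ·cos φ) = 30.635179·(0.15008755 − 0.15065682·0.98867271) = 0.034840

x=30.980880 y=0.034840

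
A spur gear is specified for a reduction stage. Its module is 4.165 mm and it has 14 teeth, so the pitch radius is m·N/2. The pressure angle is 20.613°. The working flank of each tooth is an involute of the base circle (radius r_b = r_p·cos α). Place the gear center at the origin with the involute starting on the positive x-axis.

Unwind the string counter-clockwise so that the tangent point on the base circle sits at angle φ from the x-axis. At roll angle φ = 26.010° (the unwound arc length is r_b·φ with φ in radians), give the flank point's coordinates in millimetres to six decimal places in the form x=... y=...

pitch radius r_p = m·N/2 = 4.165·14/2 = 29.155000
base radius r_b = r_p·cos α = 29.155000·cos 20.613° = 27.288488
roll angle φ = 26.010° = 0.45396014 rad
x = r_b·(cos φ + φ·sin φ) = 27.288488·(0.89871752 + 0.45396014·0.43852801) = 29.957077
y = r_b·(sin φ − φ·cos φ) = 27.288488·(0.43852801 − 0.45396014·0.89871752) = 0.833556

x=29.957077 y=0.833556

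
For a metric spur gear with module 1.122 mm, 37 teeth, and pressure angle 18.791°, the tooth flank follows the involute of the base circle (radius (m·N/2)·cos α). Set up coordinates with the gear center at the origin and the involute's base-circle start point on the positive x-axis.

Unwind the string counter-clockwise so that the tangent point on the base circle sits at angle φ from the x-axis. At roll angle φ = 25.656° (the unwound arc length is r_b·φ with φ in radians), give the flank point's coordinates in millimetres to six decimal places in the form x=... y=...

pitch radius r_p = m·N/2 = 1.122·37/2 = 20.757000
base radius r_b = r_p·cos α = 20.757000·cos 18.791° = 19.650649
roll angle φ = 25.656° = 0.44778167 rad
x = r_b·(cos φ + φ·sin φ) = 19.650649·(0.90140978 + 0.44778167·0.43296698) = 21.523051
y = r_b·(sin φ − φ·cos φ) = 19.650649·(0.43296698 − 0.44778167·0.90140978) = 0.576397

x=21.523051 y=0.576397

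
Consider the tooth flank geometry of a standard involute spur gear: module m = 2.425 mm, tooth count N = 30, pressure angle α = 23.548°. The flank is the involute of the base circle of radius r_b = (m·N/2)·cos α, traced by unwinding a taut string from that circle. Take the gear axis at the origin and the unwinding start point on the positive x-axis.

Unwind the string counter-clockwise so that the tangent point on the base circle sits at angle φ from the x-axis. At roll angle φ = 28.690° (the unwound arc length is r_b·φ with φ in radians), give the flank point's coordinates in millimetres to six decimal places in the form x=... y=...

x=37.267975 y=1.360869

pitch radius r_p = m·N/2 = 2.425·30/2 = 36.375000
base radius r_b = r_p·cos α = 36.375000·cos 23.548° = 33.345897
roll angle φ = 28.690° = 0.50073496 rad
x = r_b·(cos φ + φ·sin φ) = 33.345897·(0.87722997 + 0.50073496·0.48007040) = 37.267975
y = r_b·(sin φ − φ·cos φ) = 33.345897·(0.48007040 − 0.50073496·0.87722997) = 1.360869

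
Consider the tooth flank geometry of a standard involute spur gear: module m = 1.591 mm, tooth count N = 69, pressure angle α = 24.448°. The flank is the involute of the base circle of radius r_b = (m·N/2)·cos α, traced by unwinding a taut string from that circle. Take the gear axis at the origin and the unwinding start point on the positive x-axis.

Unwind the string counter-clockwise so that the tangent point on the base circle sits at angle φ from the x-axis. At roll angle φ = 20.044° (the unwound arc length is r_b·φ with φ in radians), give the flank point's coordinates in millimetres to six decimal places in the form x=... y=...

x=52.932671 y=0.704419

pitch radius r_p = m·N/2 = 1.591·69/2 = 54.889500
base radius r_b = r_p·cos α = 54.889500·cos 24.448° = 49.967957
roll angle φ = 20.044° = 0.34983380 rad
x = r_b·(cos φ + φ·sin φ) = 49.967957·(0.93942969 + 0.34983380·0.34274167) = 52.932671
y = r_b·(sin φ − φ·cos φ) = 49.967957·(0.34274167 − 0.34983380·0.93942969) = 0.704419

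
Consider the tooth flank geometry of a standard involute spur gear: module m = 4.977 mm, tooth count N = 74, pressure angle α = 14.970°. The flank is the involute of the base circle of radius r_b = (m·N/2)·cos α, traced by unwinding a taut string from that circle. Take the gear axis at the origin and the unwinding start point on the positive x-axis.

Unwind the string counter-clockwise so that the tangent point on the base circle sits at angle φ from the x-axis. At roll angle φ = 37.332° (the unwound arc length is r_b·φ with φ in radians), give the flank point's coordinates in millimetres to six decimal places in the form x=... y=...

x=211.747368 y=15.717298

pitch radius r_p = m·N/2 = 4.977·74/2 = 184.149000
base radius r_b = r_p·cos α = 184.149000·cos 14.970° = 177.899206
roll angle φ = 37.332° = 0.65156632 rad
x = r_b·(cos φ + φ·sin φ) = 177.899206·(0.79513491 + 0.65156632·0.60643258) = 211.747368
y = r_b·(sin φ − φ·cos φ) = 177.899206·(0.60643258 − 0.65156632·0.79513491) = 15.717298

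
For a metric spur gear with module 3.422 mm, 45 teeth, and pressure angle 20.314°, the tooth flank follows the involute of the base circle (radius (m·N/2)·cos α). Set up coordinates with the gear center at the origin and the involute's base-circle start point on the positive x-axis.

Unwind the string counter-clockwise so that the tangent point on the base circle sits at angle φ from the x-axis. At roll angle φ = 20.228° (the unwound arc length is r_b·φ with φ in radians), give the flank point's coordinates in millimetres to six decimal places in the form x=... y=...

pitch radius r_p = m·N/2 = 3.422·45/2 = 76.995000
base radius r_b = r_p·cos α = 76.995000·cos 20.314° = 72.206229
roll angle φ = 20.228° = 0.35304520 rad
x = r_b·(cos φ + φ·sin φ) = 72.206229·(0.93832417 + 0.35304520·0.34575679) = 76.566904
y = r_b·(sin φ − φ·cos φ) = 72.206229·(0.34575679 − 0.35304520·0.93832417) = 1.045976

x=76.566904 y=1.045976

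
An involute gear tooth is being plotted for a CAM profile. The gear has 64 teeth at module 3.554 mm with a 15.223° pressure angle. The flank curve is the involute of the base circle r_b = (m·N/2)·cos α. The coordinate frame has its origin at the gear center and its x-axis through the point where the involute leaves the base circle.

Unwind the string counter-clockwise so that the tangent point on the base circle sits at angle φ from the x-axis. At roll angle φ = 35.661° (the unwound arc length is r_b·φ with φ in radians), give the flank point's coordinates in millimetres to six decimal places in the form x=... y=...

pitch radius r_p = m·N/2 = 3.554·64/2 = 113.728000
base radius r_b = r_p·cos α = 113.728000·cos 15.223° = 109.737417
roll angle φ = 35.661° = 0.62240186 rad
x = r_b·(cos φ + φ·sin φ) = 109.737417·(0.81248054 + 0.62240186·0.58298831) = 128.978068
y = r_b·(sin φ − φ·cos φ) = 109.737417·(0.58298831 − 0.62240186·0.81248054) = 8.482582

x=128.978068 y=8.482582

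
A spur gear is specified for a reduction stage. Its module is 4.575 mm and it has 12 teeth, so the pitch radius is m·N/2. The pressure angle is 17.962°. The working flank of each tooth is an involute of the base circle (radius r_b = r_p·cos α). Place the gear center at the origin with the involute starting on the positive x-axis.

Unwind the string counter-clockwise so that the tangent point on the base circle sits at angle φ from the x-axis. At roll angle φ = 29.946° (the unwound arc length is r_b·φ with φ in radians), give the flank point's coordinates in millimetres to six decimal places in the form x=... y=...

pitch radius r_p = m·N/2 = 4.575·12/2 = 27.450000
base radius r_b = r_p·cos α = 27.450000·cos 17.962° = 26.112121
roll angle φ = 29.946° = 0.52265630 rad
x = r_b·(cos φ + φ·sin φ) = 26.112121·(0.86649626 + 0.52265630·0.49918357) = 29.438745
y = r_b·(sin φ − φ·cos φ) = 26.112121·(0.49918357 − 0.52265630·0.86649626) = 1.209092

x=29.438745 y=1.209092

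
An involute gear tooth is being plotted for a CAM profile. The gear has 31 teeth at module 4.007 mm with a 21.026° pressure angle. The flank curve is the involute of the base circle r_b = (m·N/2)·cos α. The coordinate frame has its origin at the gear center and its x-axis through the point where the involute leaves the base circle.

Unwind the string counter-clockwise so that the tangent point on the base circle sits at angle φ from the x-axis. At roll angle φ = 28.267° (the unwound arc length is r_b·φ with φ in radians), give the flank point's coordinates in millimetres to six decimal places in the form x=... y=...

pitch radius r_p = m·N/2 = 4.007·31/2 = 62.108500
base radius r_b = r_p·cos α = 62.108500·cos 21.026° = 57.973174
roll angle φ = 28.267° = 0.49335222 rad
x = r_b·(cos φ + φ·sin φ) = 57.973174·(0.88075026 + 0.49335222·0.47358101) = 64.604870
y = r_b·(sin φ − φ·cos φ) = 57.973174·(0.47358101 − 0.49335222·0.88075026) = 2.264485

x=64.604870 y=2.264485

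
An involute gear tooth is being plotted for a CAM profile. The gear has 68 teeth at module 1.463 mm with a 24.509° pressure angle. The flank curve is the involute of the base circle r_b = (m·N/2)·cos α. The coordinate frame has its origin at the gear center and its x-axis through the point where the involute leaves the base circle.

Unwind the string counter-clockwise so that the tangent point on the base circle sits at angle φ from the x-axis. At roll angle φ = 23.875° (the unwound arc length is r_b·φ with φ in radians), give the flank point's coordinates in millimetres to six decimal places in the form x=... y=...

pitch radius r_p = m·N/2 = 1.463·68/2 = 49.742000
base radius r_b = r_p·cos α = 49.742000·cos 24.509° = 45.260053
roll angle φ = 23.875° = 0.41669736 rad
x = r_b·(cos φ + φ·sin φ) = 45.260053·(0.91443064 + 0.41669736·0.40474263) = 49.020522
y = r_b·(sin φ − φ·cos φ) = 45.260053·(0.40474263 − 0.41669736·0.91443064) = 1.072745

x=49.020522 y=1.072745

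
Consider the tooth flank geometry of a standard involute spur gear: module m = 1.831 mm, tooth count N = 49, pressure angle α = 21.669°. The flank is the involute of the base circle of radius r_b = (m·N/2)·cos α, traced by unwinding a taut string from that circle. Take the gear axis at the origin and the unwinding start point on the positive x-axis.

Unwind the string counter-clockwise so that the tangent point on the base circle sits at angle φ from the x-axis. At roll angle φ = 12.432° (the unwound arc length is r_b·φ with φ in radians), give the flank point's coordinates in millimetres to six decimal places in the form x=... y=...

pitch radius r_p = m·N/2 = 1.831·49/2 = 44.859500
base radius r_b = r_p·cos α = 44.859500·cos 21.669° = 41.689391
roll angle φ = 12.432° = 0.21697933 rad
x = r_b·(cos φ + φ·sin φ) = 41.689391·(0.97655220 + 0.21697933·0.21528077) = 42.659239
y = r_b·(sin φ − φ·cos φ) = 41.689391·(0.21528077 − 0.21697933·0.97655220) = 0.141291

x=42.659239 y=0.141291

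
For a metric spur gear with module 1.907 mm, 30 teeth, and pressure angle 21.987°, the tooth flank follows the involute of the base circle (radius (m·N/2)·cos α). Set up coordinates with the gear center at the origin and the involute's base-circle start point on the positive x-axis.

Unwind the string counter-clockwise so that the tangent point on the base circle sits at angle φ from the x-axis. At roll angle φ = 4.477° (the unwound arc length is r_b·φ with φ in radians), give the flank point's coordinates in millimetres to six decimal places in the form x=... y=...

x=26.605375 y=0.004216

pitch radius r_p = m·N/2 = 1.907·30/2 = 28.605000
base radius r_b = r_p·cos α = 28.605000·cos 21.987° = 26.524525
roll angle φ = 4.477° = 0.07813839 rad
x = r_b·(cos φ + φ·sin φ) = 26.524525·(0.99694875 + 0.07813839·0.07805890) = 26.605375
y = r_b·(sin φ − φ·cos φ) = 26.524525·(0.07805890 − 0.07813839·0.99694875) = 0.004216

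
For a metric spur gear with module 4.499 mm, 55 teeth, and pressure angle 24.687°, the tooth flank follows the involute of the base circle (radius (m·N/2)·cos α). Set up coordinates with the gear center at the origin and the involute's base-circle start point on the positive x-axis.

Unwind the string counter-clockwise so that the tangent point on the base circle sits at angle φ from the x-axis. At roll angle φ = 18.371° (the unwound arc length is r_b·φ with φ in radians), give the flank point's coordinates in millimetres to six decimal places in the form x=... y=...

pitch radius r_p = m·N/2 = 4.499·55/2 = 123.722500
base radius r_b = r_p·cos α = 123.722500·cos 24.687° = 112.414630
roll angle φ = 18.371° = 0.32063444 rad
x = r_b·(cos φ + φ·sin φ) = 112.414630·(0.94903565 + 0.32063444·0.31516873) = 118.045434
y = r_b·(sin φ − φ·cos φ) = 112.414630·(0.31516873 − 0.32063444·0.94903565) = 1.222533

x=118.045434 y=1.222533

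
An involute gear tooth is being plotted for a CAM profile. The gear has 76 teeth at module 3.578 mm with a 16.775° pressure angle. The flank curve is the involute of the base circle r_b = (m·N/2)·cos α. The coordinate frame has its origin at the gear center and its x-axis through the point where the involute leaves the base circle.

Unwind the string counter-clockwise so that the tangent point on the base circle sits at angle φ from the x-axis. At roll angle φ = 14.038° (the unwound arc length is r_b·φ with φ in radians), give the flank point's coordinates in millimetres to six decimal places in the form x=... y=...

pitch radius r_p = m·N/2 = 3.578·76/2 = 135.964000
base radius r_b = r_p·cos α = 135.964000·cos 16.775° = 130.178123
roll angle φ = 14.038° = 0.24500932 rad
x = r_b·(cos φ + φ·sin φ) = 130.178123·(0.97013506 + 0.24500932·0.24256537) = 134.026948
y = r_b·(sin φ − φ·cos φ) = 130.178123·(0.24256537 − 0.24500932·0.97013506) = 0.634388

x=134.026948 y=0.634388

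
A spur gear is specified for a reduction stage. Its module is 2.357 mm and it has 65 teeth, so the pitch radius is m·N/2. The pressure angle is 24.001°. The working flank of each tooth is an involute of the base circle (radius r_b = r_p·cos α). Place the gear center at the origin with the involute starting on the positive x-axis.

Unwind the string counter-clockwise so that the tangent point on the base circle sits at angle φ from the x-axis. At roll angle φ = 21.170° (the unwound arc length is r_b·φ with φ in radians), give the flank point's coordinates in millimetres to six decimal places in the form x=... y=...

x=74.594313 y=1.160653

pitch radius r_p = m·N/2 = 2.357·65/2 = 76.602500
base radius r_b = r_p·cos α = 76.602500·cos 24.001° = 69.979322
roll angle φ = 21.170° = 0.36948620 rad
x = r_b·(cos φ + φ·sin φ) = 69.979322·(0.93251302 + 0.36948620·0.36113636) = 74.594313
y = r_b·(sin φ − φ·cos φ) = 69.979322·(0.36113636 − 0.36948620·0.93251302) = 1.160653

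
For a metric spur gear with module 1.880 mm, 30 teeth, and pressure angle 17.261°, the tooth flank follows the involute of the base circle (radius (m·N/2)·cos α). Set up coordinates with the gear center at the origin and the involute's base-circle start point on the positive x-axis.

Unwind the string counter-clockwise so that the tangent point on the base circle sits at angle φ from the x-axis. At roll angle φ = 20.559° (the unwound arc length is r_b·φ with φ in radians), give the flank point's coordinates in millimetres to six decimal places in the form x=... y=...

x=28.608212 y=0.409402

pitch radius r_p = m·N/2 = 1.880·30/2 = 28.200000
base radius r_b = r_p·cos α = 28.200000·cos 17.261° = 26.929956
roll angle φ = 20.559° = 0.35882224 rad
x = r_b·(cos φ + φ·sin φ) = 26.929956·(0.93631107 + 0.35882224·0.35117173) = 28.608212
y = r_b·(sin φ − φ·cos φ) = 26.929956·(0.35117173 − 0.35882224·0.93631107) = 0.409402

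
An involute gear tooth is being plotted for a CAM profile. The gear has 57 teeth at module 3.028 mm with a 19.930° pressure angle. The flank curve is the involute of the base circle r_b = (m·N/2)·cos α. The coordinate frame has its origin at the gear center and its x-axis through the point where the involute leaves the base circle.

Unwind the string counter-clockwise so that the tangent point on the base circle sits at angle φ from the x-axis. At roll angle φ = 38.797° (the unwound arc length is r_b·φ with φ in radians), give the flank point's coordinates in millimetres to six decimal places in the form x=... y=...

x=97.650723 y=8.017508

pitch radius r_p = m·N/2 = 3.028·57/2 = 86.298000
base radius r_b = r_p·cos α = 86.298000·cos 19.930° = 81.129593
roll angle φ = 38.797° = 0.67713539 rad
x = r_b·(cos φ + φ·sin φ) = 81.129593·(0.77937077 + 0.67713539·0.62656300) = 97.650723
y = r_b·(sin φ − φ·cos φ) = 81.129593·(0.62656300 − 0.67713539·0.77937077) = 8.017508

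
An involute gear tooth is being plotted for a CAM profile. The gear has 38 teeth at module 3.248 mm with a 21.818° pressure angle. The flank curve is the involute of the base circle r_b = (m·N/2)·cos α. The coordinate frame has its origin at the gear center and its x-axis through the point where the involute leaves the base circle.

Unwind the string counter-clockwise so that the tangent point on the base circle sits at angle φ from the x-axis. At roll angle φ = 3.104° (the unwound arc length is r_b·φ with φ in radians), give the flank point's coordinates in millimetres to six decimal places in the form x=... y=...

pitch radius r_p = m·N/2 = 3.248·38/2 = 61.712000
base radius r_b = r_p·cos α = 61.712000·cos 21.818° = 57.291515
roll angle φ = 3.104° = 0.05417502 rad
x = r_b·(cos φ + φ·sin φ) = 57.291515·(0.99853289 + 0.05417502·0.05414852) = 57.375526
y = r_b·(sin φ − φ·cos φ) = 57.291515·(0.05414852 − 0.05417502·0.99853289) = 0.003036

x=57.375526 y=0.003036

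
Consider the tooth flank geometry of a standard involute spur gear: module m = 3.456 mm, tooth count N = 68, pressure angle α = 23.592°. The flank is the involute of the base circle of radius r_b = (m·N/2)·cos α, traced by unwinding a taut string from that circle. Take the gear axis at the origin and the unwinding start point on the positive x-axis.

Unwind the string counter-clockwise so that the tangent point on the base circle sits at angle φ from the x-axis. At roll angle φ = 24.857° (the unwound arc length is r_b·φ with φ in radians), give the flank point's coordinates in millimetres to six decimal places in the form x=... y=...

pitch radius r_p = m·N/2 = 3.456·68/2 = 117.504000
base radius r_b = r_p·cos α = 117.504000·cos 23.592° = 107.682854
roll angle φ = 24.857° = 0.43383649 rad
x = r_b·(cos φ + φ·sin φ) = 107.682854·(0.90735974 + 0.43383649·0.42035497) = 117.344705
y = r_b·(sin φ − φ·cos φ) = 107.682854·(0.42035497 − 0.43383649·0.90735974) = 2.876123

x=117.344705 y=2.876123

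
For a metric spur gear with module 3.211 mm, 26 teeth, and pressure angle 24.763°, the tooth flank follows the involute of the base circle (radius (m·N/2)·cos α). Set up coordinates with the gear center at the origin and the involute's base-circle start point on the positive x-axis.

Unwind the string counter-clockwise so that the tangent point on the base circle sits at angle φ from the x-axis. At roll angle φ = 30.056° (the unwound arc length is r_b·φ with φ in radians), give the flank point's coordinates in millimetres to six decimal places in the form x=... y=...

x=42.766619 y=1.774184

pitch radius r_p = m·N/2 = 3.211·26/2 = 41.743000
base radius r_b = r_p·cos α = 41.743000·cos 24.763° = 37.904654
roll angle φ = 30.056° = 0.52457616 rad
x = r_b·(cos φ + φ·sin φ) = 37.904654·(0.86553630 + 0.52457616·0.50084620) = 42.766619
y = r_b·(sin φ − φ·cos φ) = 37.904654·(0.50084620 − 0.52457616·0.86553630) = 1.774184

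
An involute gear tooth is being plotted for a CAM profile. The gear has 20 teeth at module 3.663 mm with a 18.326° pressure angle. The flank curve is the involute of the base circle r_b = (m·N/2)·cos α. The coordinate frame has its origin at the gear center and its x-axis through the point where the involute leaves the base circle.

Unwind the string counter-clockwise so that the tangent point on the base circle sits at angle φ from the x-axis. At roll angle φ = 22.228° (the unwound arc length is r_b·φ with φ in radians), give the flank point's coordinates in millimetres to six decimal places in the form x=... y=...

pitch radius r_p = m·N/2 = 3.663·20/2 = 36.630000
base radius r_b = r_p·cos α = 36.630000·cos 18.326° = 34.772232
roll angle φ = 22.228° = 0.38795179 rad
x = r_b·(cos φ + φ·sin φ) = 34.772232·(0.92568583 + 0.38795179·0.37829321) = 37.291319
y = r_b·(sin φ − φ·cos φ) = 34.772232·(0.37829321 − 0.38795179·0.92568583) = 0.666644

x=37.291319 y=0.666644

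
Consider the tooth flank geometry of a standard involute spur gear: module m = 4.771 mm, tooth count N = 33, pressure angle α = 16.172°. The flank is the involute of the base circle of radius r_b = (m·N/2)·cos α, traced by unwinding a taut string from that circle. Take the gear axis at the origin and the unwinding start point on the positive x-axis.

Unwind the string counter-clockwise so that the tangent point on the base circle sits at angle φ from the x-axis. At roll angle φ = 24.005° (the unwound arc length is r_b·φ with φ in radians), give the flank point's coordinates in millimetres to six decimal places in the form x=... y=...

pitch radius r_p = m·N/2 = 4.771·33/2 = 78.721500
base radius r_b = r_p·cos α = 78.721500·cos 16.172° = 75.606483
roll angle φ = 24.005° = 0.41896629 rad
x = r_b·(cos φ + φ·sin φ) = 75.606483·(0.91350996 + 0.41896629·0.40681636) = 81.953822
y = r_b·(sin φ − φ·cos φ) = 75.606483·(0.40681636 − 0.41896629·0.91350996) = 1.821095

x=81.953822 y=1.821095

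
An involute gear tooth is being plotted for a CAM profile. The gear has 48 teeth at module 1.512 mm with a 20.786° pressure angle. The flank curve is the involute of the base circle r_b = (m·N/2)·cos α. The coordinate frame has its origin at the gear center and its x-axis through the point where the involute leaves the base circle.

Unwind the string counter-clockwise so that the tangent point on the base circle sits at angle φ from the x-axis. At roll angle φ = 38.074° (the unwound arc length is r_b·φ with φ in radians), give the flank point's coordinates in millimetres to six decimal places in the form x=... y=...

x=40.609823 y=3.174169

pitch radius r_p = m·N/2 = 1.512·48/2 = 36.288000
base radius r_b = r_p·cos α = 36.288000·cos 20.786° = 33.926102
roll angle φ = 38.074° = 0.66451666 rad
x = r_b·(cos φ + φ·sin φ) = 33.926102·(0.78721494 + 0.66451666·0.61667871) = 40.609823
y = r_b·(sin φ − φ·cos φ) = 33.926102·(0.61667871 − 0.66451666·0.78721494) = 3.174169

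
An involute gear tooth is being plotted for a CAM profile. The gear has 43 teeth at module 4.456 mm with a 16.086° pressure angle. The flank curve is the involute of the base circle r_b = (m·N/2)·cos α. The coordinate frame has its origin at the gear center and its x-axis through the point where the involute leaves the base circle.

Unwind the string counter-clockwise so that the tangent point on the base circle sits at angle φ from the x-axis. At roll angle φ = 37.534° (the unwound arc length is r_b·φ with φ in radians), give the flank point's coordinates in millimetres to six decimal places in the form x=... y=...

x=109.735888 y=8.261710

pitch radius r_p = m·N/2 = 4.456·43/2 = 95.804000
base radius r_b = r_p·cos α = 95.804000·cos 16.086° = 92.052975
roll angle φ = 37.534° = 0.65509188 rad
x = r_b·(cos φ + φ·sin φ) = 92.052975·(0.79299195 + 0.65509188·0.60923211) = 109.735888
y = r_b·(sin φ − φ·cos φ) = 92.052975·(0.60923211 − 0.65509188·0.79299195) = 8.261710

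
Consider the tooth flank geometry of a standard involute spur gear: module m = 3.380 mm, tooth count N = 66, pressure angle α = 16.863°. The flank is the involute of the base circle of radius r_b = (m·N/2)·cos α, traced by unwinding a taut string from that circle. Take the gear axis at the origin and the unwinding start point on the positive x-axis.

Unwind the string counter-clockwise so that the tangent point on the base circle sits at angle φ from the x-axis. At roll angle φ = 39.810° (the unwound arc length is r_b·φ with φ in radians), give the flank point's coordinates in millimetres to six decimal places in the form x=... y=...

pitch radius r_p = m·N/2 = 3.380·66/2 = 111.540000
base radius r_b = r_p·cos α = 111.540000·cos 16.863° = 106.743904
roll angle φ = 39.810° = 0.69481558 rad
x = r_b·(cos φ + φ·sin φ) = 106.743904·(0.76817179 + 0.69481558·0.64024378) = 129.482826
y = r_b·(sin φ − φ·cos φ) = 106.743904·(0.64024378 − 0.69481558·0.76817179) = 11.368872

x=129.482826 y=11.368872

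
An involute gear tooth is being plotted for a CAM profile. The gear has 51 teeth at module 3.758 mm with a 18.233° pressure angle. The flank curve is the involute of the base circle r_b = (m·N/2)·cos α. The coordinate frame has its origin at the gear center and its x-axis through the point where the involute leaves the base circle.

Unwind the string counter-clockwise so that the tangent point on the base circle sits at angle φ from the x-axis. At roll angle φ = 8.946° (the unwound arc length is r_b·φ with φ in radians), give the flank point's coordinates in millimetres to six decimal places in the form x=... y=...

x=92.120316 y=0.115203

pitch radius r_p = m·N/2 = 3.758·51/2 = 95.829000
base radius r_b = r_p·cos α = 95.829000·cos 18.233° = 91.017618
roll angle φ = 8.946° = 0.15613715 rad
x = r_b·(cos φ + φ·sin φ) = 91.017618·(0.98783534 + 0.15613715·0.15550352) = 92.120316
y = r_b·(sin φ − φ·cos φ) = 91.017618·(0.15550352 − 0.15613715·0.98783534) = 0.115203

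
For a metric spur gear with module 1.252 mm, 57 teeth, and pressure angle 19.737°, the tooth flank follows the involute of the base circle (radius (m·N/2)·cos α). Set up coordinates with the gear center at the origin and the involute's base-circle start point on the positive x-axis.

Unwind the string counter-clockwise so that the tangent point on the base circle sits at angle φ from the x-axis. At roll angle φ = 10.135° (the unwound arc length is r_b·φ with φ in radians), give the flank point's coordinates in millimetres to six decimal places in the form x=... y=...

x=34.107120 y=0.061770

pitch radius r_p = m·N/2 = 1.252·57/2 = 35.682000
base radius r_b = r_p·cos α = 35.682000·cos 19.737° = 33.585777
roll angle φ = 10.135° = 0.17688912 rad
x = r_b·(cos φ + φ·sin φ) = 33.585777·(0.98439587 + 0.17688912·0.17596809) = 34.107120
y = r_b·(sin φ − φ·cos φ) = 33.585777·(0.17596809 − 0.17688912·0.98439587) = 0.061770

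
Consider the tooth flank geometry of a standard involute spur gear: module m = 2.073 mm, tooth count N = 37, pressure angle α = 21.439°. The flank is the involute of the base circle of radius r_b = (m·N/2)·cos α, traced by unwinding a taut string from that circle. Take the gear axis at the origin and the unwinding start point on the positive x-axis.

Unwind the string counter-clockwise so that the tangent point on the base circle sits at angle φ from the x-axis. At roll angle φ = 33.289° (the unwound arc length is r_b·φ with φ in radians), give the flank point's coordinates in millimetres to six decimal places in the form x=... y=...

pitch radius r_p = m·N/2 = 2.073·37/2 = 38.350500
base radius r_b = r_p·cos α = 38.350500·cos 21.439° = 35.696923
roll angle φ = 33.289° = 0.58100265 rad
x = r_b·(cos φ + φ·sin φ) = 35.696923·(0.83591275 + 0.58100265·0.54886234) = 41.222922
y = r_b·(sin φ − φ·cos φ) = 35.696923·(0.54886234 − 0.58100265·0.83591275) = 2.255861

x=41.222922 y=2.255861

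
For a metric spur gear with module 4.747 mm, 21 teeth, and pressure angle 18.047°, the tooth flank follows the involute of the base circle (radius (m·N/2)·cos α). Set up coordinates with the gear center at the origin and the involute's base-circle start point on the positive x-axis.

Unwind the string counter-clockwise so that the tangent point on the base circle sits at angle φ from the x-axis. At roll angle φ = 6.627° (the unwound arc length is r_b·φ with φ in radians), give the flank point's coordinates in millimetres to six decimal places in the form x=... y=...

x=47.707274 y=0.024411

pitch radius r_p = m·N/2 = 4.747·21/2 = 49.843500
base radius r_b = r_p·cos α = 49.843500·cos 18.047° = 47.391335
roll angle φ = 6.627° = 0.11566297 rad
x = r_b·(cos φ + φ·sin φ) = 47.391335·(0.99331849 + 0.11566297·0.11540525) = 47.707274
y = r_b·(sin φ − φ·cos φ) = 47.391335·(0.11540525 − 0.11566297·0.99331849) = 0.024411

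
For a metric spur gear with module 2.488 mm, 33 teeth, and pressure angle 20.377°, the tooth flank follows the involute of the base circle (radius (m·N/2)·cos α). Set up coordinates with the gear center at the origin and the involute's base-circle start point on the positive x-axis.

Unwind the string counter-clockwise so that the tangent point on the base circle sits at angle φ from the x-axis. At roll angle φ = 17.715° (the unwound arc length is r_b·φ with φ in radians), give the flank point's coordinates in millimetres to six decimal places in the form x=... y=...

x=40.278716 y=0.375531

pitch radius r_p = m·N/2 = 2.488·33/2 = 41.052000
base radius r_b = r_p·cos α = 41.052000·cos 20.377° = 38.483041
roll angle φ = 17.715° = 0.30918508 rad
x = r_b·(cos φ + φ·sin φ) = 38.483041·(0.95258185 + 0.30918508·0.30428246) = 40.278716
y = r_b·(sin φ − φ·cos φ) = 38.483041·(0.30428246 − 0.30918508·0.95258185) = 0.375531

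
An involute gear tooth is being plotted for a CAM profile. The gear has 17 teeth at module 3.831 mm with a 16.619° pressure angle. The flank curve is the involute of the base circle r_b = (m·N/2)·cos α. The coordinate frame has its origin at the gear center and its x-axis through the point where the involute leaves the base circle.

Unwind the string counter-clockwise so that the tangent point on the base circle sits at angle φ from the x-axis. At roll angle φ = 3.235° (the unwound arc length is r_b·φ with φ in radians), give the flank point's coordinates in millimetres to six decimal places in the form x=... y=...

x=31.252947 y=0.001872

pitch radius r_p = m·N/2 = 3.831·17/2 = 32.563500
base radius r_b = r_p·cos α = 32.563500·cos 16.619° = 31.203250
roll angle φ = 3.235° = 0.05646140 rad
x = r_b·(cos φ + φ·sin φ) = 31.203250·(0.99840648 + 0.05646140·0.05643141) = 31.252947
y = r_b·(sin φ − φ·cos φ) = 31.203250·(0.05643141 − 0.05646140·0.99840648) = 0.001872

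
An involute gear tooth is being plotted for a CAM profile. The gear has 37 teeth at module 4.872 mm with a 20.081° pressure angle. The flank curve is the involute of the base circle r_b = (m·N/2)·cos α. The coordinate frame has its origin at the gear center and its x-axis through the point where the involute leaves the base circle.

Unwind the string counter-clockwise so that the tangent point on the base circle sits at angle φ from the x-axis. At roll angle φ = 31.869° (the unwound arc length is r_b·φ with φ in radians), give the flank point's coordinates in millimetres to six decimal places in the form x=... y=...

pitch radius r_p = m·N/2 = 4.872·37/2 = 90.132000
base radius r_b = r_p·cos α = 90.132000·cos 20.081° = 84.652710
roll angle φ = 31.869° = 0.55621898 rad
x = r_b·(cos φ + φ·sin φ) = 84.652710·(0.84925748 + 0.55621898·0.52797892) = 96.752069
y = r_b·(sin φ − φ·cos φ) = 84.652710·(0.52797892 − 0.55621898·0.84925748) = 4.707181

x=96.752069 y=4.707181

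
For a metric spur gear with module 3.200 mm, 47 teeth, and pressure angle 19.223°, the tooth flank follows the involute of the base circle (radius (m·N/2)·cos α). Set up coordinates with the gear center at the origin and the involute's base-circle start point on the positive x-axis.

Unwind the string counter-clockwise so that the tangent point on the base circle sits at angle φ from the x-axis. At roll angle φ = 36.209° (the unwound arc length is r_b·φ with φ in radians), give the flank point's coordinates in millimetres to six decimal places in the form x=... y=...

x=83.801987 y=5.738754

pitch radius r_p = m·N/2 = 3.200·47/2 = 75.200000
base radius r_b = r_p·cos α = 75.200000·cos 19.223° = 71.007170
roll angle φ = 36.209° = 0.63196627 rad
x = r_b·(cos φ + φ·sin φ) = 71.007170·(0.80686753 + 0.63196627·0.59073242) = 83.801987
y = r_b·(sin φ − φ·cos φ) = 71.007170·(0.59073242 − 0.63196627·0.80686753) = 5.738754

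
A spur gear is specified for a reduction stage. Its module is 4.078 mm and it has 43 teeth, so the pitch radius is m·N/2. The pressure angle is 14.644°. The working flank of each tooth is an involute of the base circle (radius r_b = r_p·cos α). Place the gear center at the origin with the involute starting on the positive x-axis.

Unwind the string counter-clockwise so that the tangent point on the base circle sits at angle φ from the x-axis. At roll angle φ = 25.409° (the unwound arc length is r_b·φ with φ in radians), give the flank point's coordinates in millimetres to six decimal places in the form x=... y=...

x=92.764662 y=2.417975

pitch radius r_p = m·N/2 = 4.078·43/2 = 87.677000
base radius r_b = r_p·cos α = 87.677000·cos 14.644° = 84.828840
roll angle φ = 25.409° = 0.44347071 rad
x = r_b·(cos φ + φ·sin φ) = 84.828840·(0.90326790 + 0.44347071·0.42907702) = 92.764662
y = r_b·(sin φ − φ·cos φ) = 84.828840·(0.42907702 − 0.44347071·0.90326790) = 2.417975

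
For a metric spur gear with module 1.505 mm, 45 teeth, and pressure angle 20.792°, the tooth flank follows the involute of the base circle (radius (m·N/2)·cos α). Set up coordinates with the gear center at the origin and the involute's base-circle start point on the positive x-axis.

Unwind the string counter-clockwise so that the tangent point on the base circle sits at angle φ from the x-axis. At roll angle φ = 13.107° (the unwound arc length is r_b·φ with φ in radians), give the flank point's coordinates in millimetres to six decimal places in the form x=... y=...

x=32.474739 y=0.125666

pitch radius r_p = m·N/2 = 1.505·45/2 = 33.862500
base radius r_b = r_p·cos α = 33.862500·cos 20.792° = 31.657213
roll angle φ = 13.107° = 0.22876031 rad
x = r_b·(cos φ + φ·sin φ) = 31.657213·(0.97394827 + 0.22876031·0.22677030) = 32.474739
y = r_b·(sin φ − φ·cos φ) = 31.657213·(0.22677030 − 0.22876031·0.97394827) = 0.125666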